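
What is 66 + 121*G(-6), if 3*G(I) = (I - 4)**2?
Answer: 12298/3 ≈ 4099.3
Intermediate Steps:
G(I) = (-4 + I)**2/3 (G(I) = (I - 4)**2/3 = (-4 + I)**2/3)
66 + 121*G(-6) = 66 + 121*((-4 - 6)**2/3) = 66 + 121*((1/3)*(-10)**2) = 66 + 121*((1/3)*100) = 66 + 121*(100/3) = 66 + 12100/3 = 12298/3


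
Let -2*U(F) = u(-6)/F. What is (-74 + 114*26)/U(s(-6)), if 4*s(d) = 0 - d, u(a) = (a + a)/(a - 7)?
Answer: -18785/2 ≈ -9392.5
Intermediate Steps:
u(a) = 2*a/(-7 + a) (u(a) = (2*a)/(-7 + a) = 2*a/(-7 + a))
s(d) = -d/4 (s(d) = (0 - d)/4 = (-d)/4 = -d/4)
U(F) = -6/(13*F) (U(F) = -2*(-6)/(-7 - 6)/(2*F) = -2*(-6)/(-13)/(2*F) = -2*(-6)*(-1/13)/(2*F) = -6/(13*F))
(-74 + 114*26)/U(s(-6)) = (-74 + 114*26)/((-6/(13*((-¼*(-6)))))) = (-74 + 2964)/((-6/(13*3/2))) = 2890/((-6/13*⅔)) = 2890/(-4/13) = 2890*(-13/4) = -18785/2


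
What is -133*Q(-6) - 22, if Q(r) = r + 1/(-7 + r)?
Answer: 10221/13 ≈ 786.23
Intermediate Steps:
-133*Q(-6) - 22 = -133*(1 + (-6)² - 7*(-6))/(-7 - 6) - 22 = -133*(1 + 36 + 42)/(-13) - 22 = -(-133)*79/13 - 22 = -133*(-79/13) - 22 = 10507/13 - 22 = 10221/13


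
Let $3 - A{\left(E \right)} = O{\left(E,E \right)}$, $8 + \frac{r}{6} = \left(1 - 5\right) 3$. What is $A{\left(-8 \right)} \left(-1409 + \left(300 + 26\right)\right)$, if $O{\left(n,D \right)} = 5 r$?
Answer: $-653049$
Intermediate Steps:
$r = -120$ ($r = -48 + 6 \left(1 - 5\right) 3 = -48 + 6 \left(\left(-4\right) 3\right) = -48 + 6 \left(-12\right) = -48 - 72 = -120$)
$O{\left(n,D \right)} = -600$ ($O{\left(n,D \right)} = 5 \left(-120\right) = -600$)
$A{\left(E \right)} = 603$ ($A{\left(E \right)} = 3 - -600 = 3 + 600 = 603$)
$A{\left(-8 \right)} \left(-1409 + \left(300 + 26\right)\right) = 603 \left(-1409 + \left(300 + 26\right)\right) = 603 \left(-1409 + 326\right) = 603 \left(-1083\right) = -653049$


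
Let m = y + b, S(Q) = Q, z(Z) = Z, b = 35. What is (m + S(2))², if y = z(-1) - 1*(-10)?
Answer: 2116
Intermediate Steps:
y = 9 (y = -1 - 1*(-10) = -1 + 10 = 9)
m = 44 (m = 9 + 35 = 44)
(m + S(2))² = (44 + 2)² = 46² = 2116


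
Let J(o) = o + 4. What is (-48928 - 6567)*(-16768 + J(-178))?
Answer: 940196290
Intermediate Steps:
J(o) = 4 + o
(-48928 - 6567)*(-16768 + J(-178)) = (-48928 - 6567)*(-16768 + (4 - 178)) = -55495*(-16768 - 174) = -55495*(-16942) = 940196290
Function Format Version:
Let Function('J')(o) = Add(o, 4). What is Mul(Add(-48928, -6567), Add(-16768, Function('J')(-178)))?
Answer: 940196290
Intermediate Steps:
Function('J')(o) = Add(4, o)
Mul(Add(-48928, -6567), Add(-16768, Function('J')(-178))) = Mul(Add(-48928, -6567), Add(-16768, Add(4, -178))) = Mul(-55495, Add(-16768, -174)) = Mul(-55495, -16942) = 940196290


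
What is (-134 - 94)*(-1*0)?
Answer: 0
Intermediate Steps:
(-134 - 94)*(-1*0) = -228*0 = 0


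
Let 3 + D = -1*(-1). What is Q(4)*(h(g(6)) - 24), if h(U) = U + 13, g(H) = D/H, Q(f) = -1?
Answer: 34/3 ≈ 11.333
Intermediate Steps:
D = -2 (D = -3 - 1*(-1) = -3 + 1 = -2)
g(H) = -2/H
h(U) = 13 + U
Q(4)*(h(g(6)) - 24) = -((13 - 2/6) - 24) = -((13 - 2*⅙) - 24) = -((13 - ⅓) - 24) = -(38/3 - 24) = -1*(-34/3) = 34/3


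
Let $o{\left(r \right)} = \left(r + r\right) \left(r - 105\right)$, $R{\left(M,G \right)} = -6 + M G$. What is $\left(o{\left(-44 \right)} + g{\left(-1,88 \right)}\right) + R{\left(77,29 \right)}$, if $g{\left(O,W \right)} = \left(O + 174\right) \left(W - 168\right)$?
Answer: $1499$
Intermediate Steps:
$g{\left(O,W \right)} = \left(-168 + W\right) \left(174 + O\right)$ ($g{\left(O,W \right)} = \left(174 + O\right) \left(-168 + W\right) = \left(-168 + W\right) \left(174 + O\right)$)
$R{\left(M,G \right)} = -6 + G M$
$o{\left(r \right)} = 2 r \left(-105 + r\right)$
$\left(o{\left(-44 \right)} + g{\left(-1,88 \right)}\right) + R{\left(77,29 \right)} = \left(2 \left(-44\right) \left(-105 - 44\right) - 13840\right) + \left(-6 + 29 \cdot 77\right) = \left(2 \left(-44\right) \left(-149\right) + \left(-29232 + 168 + 15312 - 88\right)\right) + \left(-6 + 2233\right) = \left(13112 - 13840\right) + 2227 = -728 + 2227 = 1499$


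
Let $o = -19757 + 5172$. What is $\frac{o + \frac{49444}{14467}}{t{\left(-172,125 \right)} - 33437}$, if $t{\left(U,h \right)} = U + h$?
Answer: $\frac{210951751}{484413028} \approx 0.43548$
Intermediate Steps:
$o = -14585$
$\frac{o + \frac{49444}{14467}}{t{\left(-172,125 \right)} - 33437} = \frac{-14585 + \frac{49444}{14467}}{\left(-172 + 125\right) - 33437} = \frac{-14585 + 49444 \cdot \frac{1}{14467}}{-47 - 33437} = \frac{-14585 + \frac{49444}{14467}}{-33484} = \left(- \frac{210951751}{14467}\right) \left(- \frac{1}{33484}\right) = \frac{210951751}{484413028}$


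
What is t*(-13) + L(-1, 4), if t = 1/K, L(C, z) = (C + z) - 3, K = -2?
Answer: 13/2 ≈ 6.5000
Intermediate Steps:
L(C, z) = -3 + C + z
t = -½ (t = 1/(-2) = -½ ≈ -0.50000)
t*(-13) + L(-1, 4) = -½*(-13) + (-3 - 1 + 4) = 13/2 + 0 = 13/2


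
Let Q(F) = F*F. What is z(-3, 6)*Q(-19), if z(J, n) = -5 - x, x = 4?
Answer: -3249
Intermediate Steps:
Q(F) = F²
z(J, n) = -9 (z(J, n) = -5 - 1*4 = -5 - 4 = -9)
z(-3, 6)*Q(-19) = -9*(-19)² = -9*361 = -3249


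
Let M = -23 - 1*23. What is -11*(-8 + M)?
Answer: 594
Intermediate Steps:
M = -46 (M = -23 - 23 = -46)
-11*(-8 + M) = -11*(-8 - 46) = -11*(-54) = 594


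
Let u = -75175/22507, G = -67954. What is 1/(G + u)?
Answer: -22507/1529515853 ≈ -1.4715e-5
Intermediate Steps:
u = -75175/22507 (u = -75175*1/22507 = -75175/22507 ≈ -3.3401)
1/(G + u) = 1/(-67954 - 75175/22507) = 1/(-1529515853/22507) = -22507/1529515853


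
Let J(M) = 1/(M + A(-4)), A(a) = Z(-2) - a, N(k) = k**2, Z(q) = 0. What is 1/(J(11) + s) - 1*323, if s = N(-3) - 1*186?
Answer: -857257/2654 ≈ -323.01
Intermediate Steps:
A(a) = -a (A(a) = 0 - a = -a)
s = -177 (s = (-3)**2 - 1*186 = 9 - 186 = -177)
J(M) = 1/(4 + M) (J(M) = 1/(M - 1*(-4)) = 1/(M + 4) = 1/(4 + M))
1/(J(11) + s) - 1*323 = 1/(1/(4 + 11) - 177) - 1*323 = 1/(1/15 - 177) - 323 = 1/(-2654/15) - 323 = -15/2654 - 323 = -857257/2654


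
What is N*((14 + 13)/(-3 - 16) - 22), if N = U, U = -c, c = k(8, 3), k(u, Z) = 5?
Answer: 2225/19 ≈ 117.11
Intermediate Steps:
c = 5
U = -5 (U = -1*5 = -5)
N = -5
N*((14 + 13)/(-3 - 16) - 22) = -5*((14 + 13)/(-3 - 16) - 22) = -5*(27/(-19) - 22) = -5*(27*(-1/19) - 22) = -5*(-27/19 - 22) = -5*(-445/19) = 2225/19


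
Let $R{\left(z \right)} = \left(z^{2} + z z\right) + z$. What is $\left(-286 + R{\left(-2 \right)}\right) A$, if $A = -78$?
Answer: $21840$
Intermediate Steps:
$R{\left(z \right)} = z + 2 z^{2}$ ($R{\left(z \right)} = \left(z^{2} + z^{2}\right) + z = 2 z^{2} + z = z + 2 z^{2}$)
$\left(-286 + R{\left(-2 \right)}\right) A = \left(-286 - 2 \left(1 + 2 \left(-2\right)\right)\right) \left(-78\right) = \left(-286 - 2 \left(1 - 4\right)\right) \left(-78\right) = \left(-286 - -6\right) \left(-78\right) = \left(-286 + 6\right) \left(-78\right) = \left(-280\right) \left(-78\right) = 21840$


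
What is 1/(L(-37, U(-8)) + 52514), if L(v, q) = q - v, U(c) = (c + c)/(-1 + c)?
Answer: 9/472975 ≈ 1.9028e-5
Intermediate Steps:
U(c) = 2*c/(-1 + c) (U(c) = (2*c)/(-1 + c) = 2*c/(-1 + c))
1/(L(-37, U(-8)) + 52514) = 1/((2*(-8)/(-1 - 8) - 1*(-37)) + 52514) = 1/((2*(-8)/(-9) + 37) + 52514) = 1/((2*(-8)*(-⅑) + 37) + 52514) = 1/((16/9 + 37) + 52514) = 1/(349/9 + 52514) = 1/(472975/9) = 9/472975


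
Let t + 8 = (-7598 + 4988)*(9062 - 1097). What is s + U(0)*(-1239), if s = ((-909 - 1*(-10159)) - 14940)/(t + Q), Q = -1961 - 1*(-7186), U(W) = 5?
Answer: -128753361745/20783433 ≈ -6195.0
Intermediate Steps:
t = -20788658 (t = -8 + (-7598 + 4988)*(9062 - 1097) = -8 - 2610*7965 = -8 - 20788650 = -20788658)
Q = 5225 (Q = -1961 + 7186 = 5225)
s = 5690/20783433 (s = ((-909 - 1*(-10159)) - 14940)/(-20788658 + 5225) = ((-909 + 10159) - 14940)/(-20783433) = (9250 - 14940)*(-1/20783433) = -5690*(-1/20783433) = 5690/20783433 ≈ 0.00027378)
s + U(0)*(-1239) = 5690/20783433 + 5*(-1239) = 5690/20783433 - 6195 = -128753361745/20783433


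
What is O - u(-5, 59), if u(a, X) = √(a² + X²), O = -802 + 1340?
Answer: 538 - √3506 ≈ 478.79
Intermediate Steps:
O = 538
u(a, X) = √(X² + a²)
O - u(-5, 59) = 538 - √(59² + (-5)²) = 538 - √(3481 + 25) = 538 - √3506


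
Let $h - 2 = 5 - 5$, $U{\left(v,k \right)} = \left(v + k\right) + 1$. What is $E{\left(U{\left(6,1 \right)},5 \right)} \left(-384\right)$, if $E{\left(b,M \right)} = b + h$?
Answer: $-3840$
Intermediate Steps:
$U{\left(v,k \right)} = 1 + k + v$ ($U{\left(v,k \right)} = \left(k + v\right) + 1 = 1 + k + v$)
$h = 2$ ($h = 2 + \left(5 - 5\right) = 2 + 0 = 2$)
$E{\left(b,M \right)} = 2 + b$ ($E{\left(b,M \right)} = b + 2 = 2 + b$)
$E{\left(U{\left(6,1 \right)},5 \right)} \left(-384\right) = \left(2 + \left(1 + 1 + 6\right)\right) \left(-384\right) = \left(2 + 8\right) \left(-384\right) = 10 \left(-384\right) = -3840$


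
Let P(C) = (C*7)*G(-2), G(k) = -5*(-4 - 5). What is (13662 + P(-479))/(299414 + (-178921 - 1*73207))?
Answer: -15247/5254 ≈ -2.9020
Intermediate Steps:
G(k) = 45 (G(k) = -5*(-9) = 45)
P(C) = 315*C (P(C) = (C*7)*45 = (7*C)*45 = 315*C)
(13662 + P(-479))/(299414 + (-178921 - 1*73207)) = (13662 + 315*(-479))/(299414 + (-178921 - 1*73207)) = (13662 - 150885)/(299414 + (-178921 - 73207)) = -137223/(299414 - 252128) = -137223/47286 = -137223*1/47286 = -15247/5254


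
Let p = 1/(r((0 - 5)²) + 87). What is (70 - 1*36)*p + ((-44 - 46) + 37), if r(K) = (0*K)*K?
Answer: -4577/87 ≈ -52.609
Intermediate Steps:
r(K) = 0 (r(K) = 0*K = 0)
p = 1/87 (p = 1/(0 + 87) = 1/87 ≈ 0.011494)
(70 - 1*36)*p + ((-44 - 46) + 37) = (70 - 1*36)*(1/87) + ((-44 - 46) + 37) = (70 - 36)*(1/87) + (-90 + 37) = 34*(1/87) - 53 = 34/87 - 53 = -4577/87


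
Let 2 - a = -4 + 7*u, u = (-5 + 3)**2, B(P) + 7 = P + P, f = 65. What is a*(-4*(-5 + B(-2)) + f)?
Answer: -2838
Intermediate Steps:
B(P) = -7 + 2*P (B(P) = -7 + (P + P) = -7 + 2*P)
u = 4 (u = (-2)**2 = 4)
a = -22 (a = 2 - (-4 + 7*4) = 2 - (-4 + 28) = 2 - 1*24 = 2 - 24 = -22)
a*(-4*(-5 + B(-2)) + f) = -22*(-4*(-5 + (-7 + 2*(-2))) + 65) = -22*(-4*(-5 + (-7 - 4)) + 65) = -22*(-4*(-5 - 11) + 65) = -22*(-4*(-16) + 65) = -22*(64 + 65) = -22*129 = -2838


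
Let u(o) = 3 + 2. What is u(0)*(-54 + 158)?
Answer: 520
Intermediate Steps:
u(o) = 5
u(0)*(-54 + 158) = 5*(-54 + 158) = 5*104 = 520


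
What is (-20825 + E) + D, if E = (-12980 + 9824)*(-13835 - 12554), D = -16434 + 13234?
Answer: 83259659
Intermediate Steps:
D = -3200
E = 83283684 (E = -3156*(-26389) = 83283684)
(-20825 + E) + D = (-20825 + 83283684) - 3200 = 83262859 - 3200 = 83259659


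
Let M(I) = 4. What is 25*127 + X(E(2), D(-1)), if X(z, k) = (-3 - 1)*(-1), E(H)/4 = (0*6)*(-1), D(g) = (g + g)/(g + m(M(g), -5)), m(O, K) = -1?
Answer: 3179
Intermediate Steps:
D(g) = 2*g/(-1 + g) (D(g) = (g + g)/(g - 1) = (2*g)/(-1 + g) = 2*g/(-1 + g))
E(H) = 0 (E(H) = 4*((0*6)*(-1)) = 4*(0*(-1)) = 4*0 = 0)
X(z, k) = 4 (X(z, k) = -4*(-1) = 4)
25*127 + X(E(2), D(-1)) = 25*127 + 4 = 3175 + 4 = 3179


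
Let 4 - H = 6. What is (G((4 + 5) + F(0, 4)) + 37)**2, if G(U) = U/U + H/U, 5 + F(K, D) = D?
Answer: 22801/16 ≈ 1425.1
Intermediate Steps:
H = -2 (H = 4 - 1*6 = 4 - 6 = -2)
F(K, D) = -5 + D
G(U) = 1 - 2/U (G(U) = U/U - 2/U = 1 - 2/U)
(G((4 + 5) + F(0, 4)) + 37)**2 = ((-2 + ((4 + 5) + (-5 + 4)))/((4 + 5) + (-5 + 4)) + 37)**2 = ((-2 + (9 - 1))/(9 - 1) + 37)**2 = ((-2 + 8)/8 + 37)**2 = ((1/8)*6 + 37)**2 = (3/4 + 37)**2 = (151/4)**2 = 22801/16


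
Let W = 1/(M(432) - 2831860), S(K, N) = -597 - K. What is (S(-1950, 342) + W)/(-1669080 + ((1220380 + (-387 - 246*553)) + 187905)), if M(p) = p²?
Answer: -3579004307/1050740643920 ≈ -0.0034062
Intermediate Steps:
W = -1/2645236 (W = 1/(432² - 2831860) = 1/(186624 - 2831860) = 1/(-2645236) = -1/2645236 ≈ -3.7804e-7)
(S(-1950, 342) + W)/(-1669080 + ((1220380 + (-387 - 246*553)) + 187905)) = ((-597 - 1*(-1950)) - 1/2645236)/(-1669080 + ((1220380 + (-387 - 246*553)) + 187905)) = ((-597 + 1950) - 1/2645236)/(-1669080 + ((1220380 + (-387 - 136038)) + 187905)) = (1353 - 1/2645236)/(-1669080 + ((1220380 - 136425) + 187905)) = 3579004307/(2645236*(-1669080 + (1083955 + 187905))) = 3579004307/(2645236*(-1669080 + 1271860)) = (3579004307/2645236)/(-397220) = (3579004307/2645236)*(-1/397220) = -3579004307/1050740643920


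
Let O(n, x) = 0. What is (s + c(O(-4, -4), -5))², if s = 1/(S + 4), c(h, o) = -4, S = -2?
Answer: 49/4 ≈ 12.250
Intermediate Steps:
s = ½ (s = 1/(-2 + 4) = 1/2 = ½ ≈ 0.50000)
(s + c(O(-4, -4), -5))² = (½ - 4)² = (-7/2)² = 49/4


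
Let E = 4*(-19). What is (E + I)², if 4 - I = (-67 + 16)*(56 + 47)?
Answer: 26842761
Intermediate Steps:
I = 5257 (I = 4 - (-67 + 16)*(56 + 47) = 4 - (-51)*103 = 4 - 1*(-5253) = 4 + 5253 = 5257)
E = -76
(E + I)² = (-76 + 5257)² = 5181² = 26842761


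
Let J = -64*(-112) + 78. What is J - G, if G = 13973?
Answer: -6727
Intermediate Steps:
J = 7246 (J = 7168 + 78 = 7246)
J - G = 7246 - 1*13973 = 7246 - 13973 = -6727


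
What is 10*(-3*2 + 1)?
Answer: -50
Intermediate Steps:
10*(-3*2 + 1) = 10*(-6 + 1) = 10*(-5) = -50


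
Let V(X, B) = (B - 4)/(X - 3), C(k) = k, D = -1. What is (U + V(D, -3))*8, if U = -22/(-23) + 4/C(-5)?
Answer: 1754/115 ≈ 15.252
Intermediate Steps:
V(X, B) = (-4 + B)/(-3 + X)
U = 18/115 (U = -22/(-23) + 4/(-5) = -22*(-1/23) + 4*(-⅕) = 22/23 - ⅘ = 18/115 ≈ 0.15652)
(U + V(D, -3))*8 = (18/115 + (-4 - 3)/(-3 - 1))*8 = (18/115 - 7/(-4))*8 = (18/115 - ¼*(-7))*8 = (18/115 + 7/4)*8 = (877/460)*8 = 1754/115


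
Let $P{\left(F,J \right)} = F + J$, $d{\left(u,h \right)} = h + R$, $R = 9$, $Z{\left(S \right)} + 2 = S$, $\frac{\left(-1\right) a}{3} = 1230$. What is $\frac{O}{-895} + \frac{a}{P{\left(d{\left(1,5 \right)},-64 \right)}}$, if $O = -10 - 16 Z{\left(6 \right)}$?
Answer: $\frac{13225}{179} \approx 73.883$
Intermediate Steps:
$a = -3690$ ($a = \left(-3\right) 1230 = -3690$)
$Z{\left(S \right)} = -2 + S$
$d{\left(u,h \right)} = 9 + h$ ($d{\left(u,h \right)} = h + 9 = 9 + h$)
$O = -74$ ($O = -10 - 16 \left(-2 + 6\right) = -10 - 64 = -74$)
$\frac{O}{-895} + \frac{a}{P{\left(d{\left(1,5 \right)},-64 \right)}} = - \frac{74}{-895} - \frac{3690}{\left(9 + 5\right) - 64} = \left(-74\right) \left(- \frac{1}{895}\right) - \frac{3690}{14 - 64} = \frac{74}{895} - \frac{3690}{-50} = \frac{74}{895} - - \frac{369}{5} = \frac{74}{895} + \frac{369}{5} = \frac{13225}{179}$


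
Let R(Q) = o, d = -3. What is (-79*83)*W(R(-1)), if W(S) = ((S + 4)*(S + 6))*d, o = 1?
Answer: 688485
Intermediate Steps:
R(Q) = 1
W(S) = -3*(4 + S)*(6 + S) (W(S) = ((S + 4)*(S + 6))*(-3) = ((4 + S)*(6 + S))*(-3) = -3*(4 + S)*(6 + S))
(-79*83)*W(R(-1)) = (-79*83)*(-72 - 30*1 - 3*1²) = -6557*(-72 - 30 - 3*1) = -6557*(-72 - 30 - 3) = -6557*(-105) = 688485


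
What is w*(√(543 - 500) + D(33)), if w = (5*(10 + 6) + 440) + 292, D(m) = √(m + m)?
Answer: 812*√43 + 812*√66 ≈ 11921.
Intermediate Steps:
D(m) = √2*√m (D(m) = √(2*m) = √2*√m)
w = 812 (w = (5*16 + 440) + 292 = (80 + 440) + 292 = 520 + 292 = 812)
w*(√(543 - 500) + D(33)) = 812*(√(543 - 500) + √2*√33) = 812*(√43 + √66) = 812*√43 + 812*√66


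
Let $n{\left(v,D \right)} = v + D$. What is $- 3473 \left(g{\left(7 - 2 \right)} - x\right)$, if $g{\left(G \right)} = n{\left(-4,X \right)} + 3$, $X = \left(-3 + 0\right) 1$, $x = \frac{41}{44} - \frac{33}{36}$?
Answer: $\frac{920345}{66} \approx 13945.0$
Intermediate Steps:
$x = \frac{1}{66}$ ($x = 41 \cdot \frac{1}{44} - \frac{11}{12} = \frac{41}{44} - \frac{11}{12} = \frac{1}{66} \approx 0.015152$)
$X = -3$ ($X = \left(-3\right) 1 = -3$)
$n{\left(v,D \right)} = D + v$
$g{\left(G \right)} = -4$ ($g{\left(G \right)} = \left(-3 - 4\right) + 3 = -7 + 3 = -4$)
$- 3473 \left(g{\left(7 - 2 \right)} - x\right) = - 3473 \left(-4 - \frac{1}{66}\right) = \left(-3473\right) \left(- \frac{265}{66}\right) = \frac{920345}{66}$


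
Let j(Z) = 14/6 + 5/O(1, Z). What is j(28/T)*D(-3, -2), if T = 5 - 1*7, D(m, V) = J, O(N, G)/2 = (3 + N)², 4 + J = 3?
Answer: -239/96 ≈ -2.4896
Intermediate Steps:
J = -1 (J = -4 + 3 = -1)
O(N, G) = 2*(3 + N)²
D(m, V) = -1
T = -2 (T = 5 - 7 = -2)
j(Z) = 239/96 (j(Z) = 14/6 + 5/((2*(3 + 1)²)) = 14*(⅙) + 5/((2*4²)) = 7/3 + 5/((2*16)) = 7/3 + 5/32 = 239/96)
j(28/T)*D(-3, -2) = (239/96)*(-1) = -239/96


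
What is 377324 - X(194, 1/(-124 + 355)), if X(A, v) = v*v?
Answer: 20134385963/53361 ≈ 3.7732e+5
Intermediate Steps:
X(A, v) = v**2
377324 - X(194, 1/(-124 + 355)) = 377324 - (1/(-124 + 355))**2 = 377324 - (1/231)**2 = 377324 - 1*1/53361 = 377324 - 1/53361 = 20134385963/53361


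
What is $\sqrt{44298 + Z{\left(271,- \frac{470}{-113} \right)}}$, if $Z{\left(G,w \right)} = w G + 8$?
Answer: $\frac{2 \sqrt{145034031}}{113} \approx 213.15$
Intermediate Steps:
$Z{\left(G,w \right)} = 8 + G w$ ($Z{\left(G,w \right)} = G w + 8 = 8 + G w$)
$\sqrt{44298 + Z{\left(271,- \frac{470}{-113} \right)}} = \sqrt{44298 + \left(8 + 271 \left(- \frac{470}{-113}\right)\right)} = \sqrt{44298 + \left(8 + 271 \left(\left(-470\right) \left(- \frac{1}{113}\right)\right)\right)} = \sqrt{44298 + \left(8 + 271 \cdot \frac{470}{113}\right)} = \sqrt{44298 + \left(8 + \frac{127370}{113}\right)} = \sqrt{44298 + \frac{128274}{113}} = \sqrt{\frac{5133948}{113}} = \frac{2 \sqrt{145034031}}{113}$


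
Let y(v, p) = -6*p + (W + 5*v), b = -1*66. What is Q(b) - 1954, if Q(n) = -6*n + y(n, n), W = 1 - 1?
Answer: -1492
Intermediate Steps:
W = 0
b = -66
y(v, p) = -6*p + 5*v (y(v, p) = -6*p + (0 + 5*v) = -6*p + 5*v)
Q(n) = -7*n (Q(n) = -6*n + (-6*n + 5*n) = -6*n - n = -7*n)
Q(b) - 1954 = -7*(-66) - 1954 = 462 - 1954 = -1492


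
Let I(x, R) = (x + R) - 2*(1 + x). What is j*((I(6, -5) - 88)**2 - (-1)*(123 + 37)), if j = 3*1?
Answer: 31083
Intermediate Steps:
j = 3
I(x, R) = -2 + R - x (I(x, R) = (R + x) + (-2 - 2*x) = -2 + R - x)
j*((I(6, -5) - 88)**2 - (-1)*(123 + 37)) = 3*(((-2 - 5 - 1*6) - 88)**2 - (-1)*(123 + 37)) = 3*(((-2 - 5 - 6) - 88)**2 - (-1)*160) = 3*((-13 - 88)**2 - 1*(-160)) = 3*((-101)**2 + 160) = 3*(10201 + 160) = 3*10361 = 31083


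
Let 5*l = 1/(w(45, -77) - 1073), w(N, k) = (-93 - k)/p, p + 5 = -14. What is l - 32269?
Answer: -3286759014/101855 ≈ -32269.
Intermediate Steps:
p = -19 (p = -5 - 14 = -19)
w(N, k) = 93/19 + k/19 (w(N, k) = (-93 - k)/(-19) = (-93 - k)*(-1/19) = 93/19 + k/19)
l = -19/101855 (l = 1/(5*((93/19 + (1/19)*(-77)) - 1073)) = 1/(5*((93/19 - 77/19) - 1073)) = 1/(5*(16/19 - 1073)) = 1/(5*(-20371/19)) = (⅕)*(-19/20371) = -19/101855 ≈ -0.00018654)
l - 32269 = -19/101855 - 32269 = -3286759014/101855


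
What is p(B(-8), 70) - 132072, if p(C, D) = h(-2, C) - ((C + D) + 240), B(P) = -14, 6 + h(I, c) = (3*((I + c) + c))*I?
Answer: -132194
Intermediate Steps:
h(I, c) = -6 + I*(3*I + 6*c) (h(I, c) = -6 + (3*((I + c) + c))*I = -6 + (3*(I + 2*c))*I = -6 + (3*I + 6*c)*I = -6 + I*(3*I + 6*c))
p(C, D) = -234 - D - 13*C (p(C, D) = (-6 + 3*(-2)² + 6*(-2)*C) - ((C + D) + 240) = (-6 + 3*4 - 12*C) - (240 + C + D) = (-6 + 12 - 12*C) + (-240 - C - D) = (6 - 12*C) + (-240 - C - D) = -234 - D - 13*C)
p(B(-8), 70) - 132072 = (-234 - 1*70 - 13*(-14)) - 132072 = (-234 - 70 + 182) - 132072 = -122 - 132072 = -132194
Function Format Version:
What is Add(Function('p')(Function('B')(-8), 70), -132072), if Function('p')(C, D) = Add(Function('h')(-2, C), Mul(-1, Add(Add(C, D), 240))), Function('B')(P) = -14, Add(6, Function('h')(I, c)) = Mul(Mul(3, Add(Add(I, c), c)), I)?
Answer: -132194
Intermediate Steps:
Function('h')(I, c) = Add(-6, Mul(I, Add(Mul(3, I), Mul(6, c)))) (Function('h')(I, c) = Add(-6, Mul(Mul(3, Add(Add(I, c), c)), I)) = Add(-6, Mul(Mul(3, Add(I, Mul(2, c))), I)) = Add(-6, Mul(Add(Mul(3, I), Mul(6, c)), I)) = Add(-6, Mul(I, Add(Mul(3, I), Mul(6, c)))))
Function('p')(C, D) = Add(-234, Mul(-1, D), Mul(-13, C)) (Function('p')(C, D) = Add(Add(-6, Mul(3, Pow(-2, 2)), Mul(6, -2, C)), Mul(-1, Add(Add(C, D), 240))) = Add(Add(-6, Mul(3, 4), Mul(-12, C)), Mul(-1, Add(240, C, D))) = Add(Add(-6, 12, Mul(-12, C)), Add(-240, Mul(-1, C), Mul(-1, D))) = Add(Add(6, Mul(-12, C)), Add(-240, Mul(-1, C), Mul(-1, D))) = Add(-234, Mul(-1, D), Mul(-13, C)))
Add(Function('p')(Function('B')(-8), 70), -132072) = Add(Add(-234, Mul(-1, 70), Mul(-13, -14)), -132072) = Add(Add(-234, -70, 182), -132072) = Add(-122, -132072) = -132194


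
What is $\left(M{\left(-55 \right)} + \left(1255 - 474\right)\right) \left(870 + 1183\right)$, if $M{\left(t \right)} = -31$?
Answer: $1539750$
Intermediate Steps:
$\left(M{\left(-55 \right)} + \left(1255 - 474\right)\right) \left(870 + 1183\right) = \left(-31 + \left(1255 - 474\right)\right) \left(870 + 1183\right) = \left(-31 + 781\right) 2053 = 750 \cdot 2053 = 1539750$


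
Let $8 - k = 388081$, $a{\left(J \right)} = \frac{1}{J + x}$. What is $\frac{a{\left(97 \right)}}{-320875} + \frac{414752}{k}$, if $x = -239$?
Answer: $- \frac{18897863427927}{17682255190250} \approx -1.0687$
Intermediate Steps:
$a{\left(J \right)} = \frac{1}{-239 + J}$ ($a{\left(J \right)} = \frac{1}{J - 239} = \frac{1}{-239 + J}$)
$k = -388073$ ($k = 8 - 388081 = -388073$)
$\frac{a{\left(97 \right)}}{-320875} + \frac{414752}{k} = \frac{1}{\left(-239 + 97\right) \left(-320875\right)} + \frac{414752}{-388073} = \frac{1}{-142} \left(- \frac{1}{320875}\right) + 414752 \left(- \frac{1}{388073}\right) = \left(- \frac{1}{142}\right) \left(- \frac{1}{320875}\right) - \frac{414752}{388073} = \frac{1}{45564250} - \frac{414752}{388073} = - \frac{18897863427927}{17682255190250}$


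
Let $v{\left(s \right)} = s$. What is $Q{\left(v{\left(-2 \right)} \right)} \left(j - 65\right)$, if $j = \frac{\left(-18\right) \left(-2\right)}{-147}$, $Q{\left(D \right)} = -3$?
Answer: $\frac{9591}{49} \approx 195.73$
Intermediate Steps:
$j = - \frac{12}{49}$ ($j = 36 \left(- \frac{1}{147}\right) = - \frac{12}{49} \approx -0.2449$)
$Q{\left(v{\left(-2 \right)} \right)} \left(j - 65\right) = - 3 \left(- \frac{12}{49} - 65\right) = \left(-3\right) \left(- \frac{3197}{49}\right) = \frac{9591}{49}$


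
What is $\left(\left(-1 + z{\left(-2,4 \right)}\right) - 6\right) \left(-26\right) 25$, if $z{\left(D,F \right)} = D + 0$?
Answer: $5850$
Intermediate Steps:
$z{\left(D,F \right)} = D$
$\left(\left(-1 + z{\left(-2,4 \right)}\right) - 6\right) \left(-26\right) 25 = \left(\left(-1 - 2\right) - 6\right) \left(-26\right) 25 = \left(-3 - 6\right) \left(-26\right) 25 = \left(-9\right) \left(-26\right) 25 = 234 \cdot 25 = 5850$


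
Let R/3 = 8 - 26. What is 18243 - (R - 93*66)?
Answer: 24435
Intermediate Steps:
R = -54 (R = 3*(8 - 26) = 3*(-18) = -54)
18243 - (R - 93*66) = 18243 - (-54 - 93*66) = 18243 - (-54 - 6138) = 18243 - 1*(-6192) = 18243 + 6192 = 24435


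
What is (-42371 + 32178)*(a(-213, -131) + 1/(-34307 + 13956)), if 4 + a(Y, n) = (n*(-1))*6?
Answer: -162216304833/20351 ≈ -7.9709e+6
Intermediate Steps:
a(Y, n) = -4 - 6*n (a(Y, n) = -4 + (n*(-1))*6 = -4 - n*6 = -4 - 6*n)
(-42371 + 32178)*(a(-213, -131) + 1/(-34307 + 13956)) = (-42371 + 32178)*((-4 - 6*(-131)) + 1/(-34307 + 13956)) = -10193*((-4 + 786) + 1/(-20351)) = -10193*(782 - 1/20351) = -10193*15914481/20351 = -162216304833/20351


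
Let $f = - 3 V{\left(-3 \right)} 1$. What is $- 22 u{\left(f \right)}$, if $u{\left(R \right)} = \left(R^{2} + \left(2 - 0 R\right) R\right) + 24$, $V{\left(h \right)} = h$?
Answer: $-2706$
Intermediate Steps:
$f = 9$ ($f = \left(-3\right) \left(-3\right) 1 = 9 \cdot 1 = 9$)
$u{\left(R \right)} = 24 + R^{2} + 2 R$ ($u{\left(R \right)} = \left(R^{2} + \left(2 - 0\right) R\right) + 24 = \left(R^{2} + \left(2 + 0\right) R\right) + 24 = \left(R^{2} + 2 R\right) + 24 = 24 + R^{2} + 2 R$)
$- 22 u{\left(f \right)} = - 22 \left(24 + 9^{2} + 2 \cdot 9\right) = - 22 \left(24 + 81 + 18\right) = \left(-22\right) 123 = -2706$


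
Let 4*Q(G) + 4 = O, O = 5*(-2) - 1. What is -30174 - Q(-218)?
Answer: -120681/4 ≈ -30170.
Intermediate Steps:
O = -11 (O = -10 - 1 = -11)
Q(G) = -15/4 (Q(G) = -1 + (¼)*(-11) = -1 - 11/4 = -15/4)
-30174 - Q(-218) = -30174 - 1*(-15/4) = -30174 + 15/4 = -120681/4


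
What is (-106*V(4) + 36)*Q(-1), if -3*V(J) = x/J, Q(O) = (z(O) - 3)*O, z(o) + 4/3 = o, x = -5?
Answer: -392/9 ≈ -43.556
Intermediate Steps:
z(o) = -4/3 + o
Q(O) = O*(-13/3 + O) (Q(O) = ((-4/3 + O) - 3)*O = (-13/3 + O)*O = O*(-13/3 + O))
V(J) = 5/(3*J) (V(J) = -(-5)/(3*J) = 5/(3*J))
(-106*V(4) + 36)*Q(-1) = (-530/(3*4) + 36)*((⅓)*(-1)*(-13 + 3*(-1))) = (-530/(3*4) + 36)*((⅓)*(-1)*(-13 - 3)) = (-106*5/12 + 36)*((⅓)*(-1)*(-16)) = (-265/6 + 36)*(16/3) = -49/6*16/3 = -392/9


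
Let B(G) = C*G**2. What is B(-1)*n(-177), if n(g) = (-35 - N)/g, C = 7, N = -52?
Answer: -119/177 ≈ -0.67232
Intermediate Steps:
B(G) = 7*G**2
n(g) = 17/g (n(g) = (-35 - 1*(-52))/g = (-35 + 52)/g = 17/g)
B(-1)*n(-177) = (7*(-1)**2)*(17/(-177)) = (7*1)*(17*(-1/177)) = 7*(-17/177) = -119/177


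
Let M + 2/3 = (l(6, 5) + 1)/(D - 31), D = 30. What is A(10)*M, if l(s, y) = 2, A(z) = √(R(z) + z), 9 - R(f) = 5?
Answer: -11*√14/3 ≈ -13.719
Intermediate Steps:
R(f) = 4 (R(f) = 9 - 1*5 = 9 - 5 = 4)
A(z) = √(4 + z)
M = -11/3 (M = -⅔ + (2 + 1)/(30 - 31) = -⅔ + 3/(-1) = -⅔ + 3*(-1) = -⅔ - 3 = -11/3 ≈ -3.6667)
A(10)*M = √(4 + 10)*(-11/3) = √14*(-11/3) = -11*√14/3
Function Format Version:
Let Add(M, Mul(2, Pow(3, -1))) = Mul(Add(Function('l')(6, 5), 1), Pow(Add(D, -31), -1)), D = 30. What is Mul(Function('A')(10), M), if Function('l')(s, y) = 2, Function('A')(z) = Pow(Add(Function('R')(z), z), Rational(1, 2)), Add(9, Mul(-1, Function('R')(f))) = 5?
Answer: Mul(Rational(-11, 3), Pow(14, Rational(1, 2))) ≈ -13.719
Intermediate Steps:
Function('R')(f) = 4 (Function('R')(f) = Add(9, Mul(-1, 5)) = Add(9, -5) = 4)
Function('A')(z) = Pow(Add(4, z), Rational(1, 2))
M = Rational(-11, 3) (M = Add(Rational(-2, 3), Mul(Add(2, 1), Pow(Add(30, -31), -1))) = Add(Rational(-2, 3), Mul(3, Pow(-1, -1))) = Add(Rational(-2, 3), Mul(3, -1)) = Add(Rational(-2, 3), -3) = Rational(-11, 3) ≈ -3.6667)
Mul(Function('A')(10), M) = Mul(Pow(Add(4, 10), Rational(1, 2)), Rational(-11, 3)) = Mul(Pow(14, Rational(1, 2)), Rational(-11, 3)) = Mul(Rational(-11, 3), Pow(14, Rational(1, 2)))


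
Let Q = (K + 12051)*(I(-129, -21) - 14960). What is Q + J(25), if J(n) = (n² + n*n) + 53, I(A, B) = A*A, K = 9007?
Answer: 35399801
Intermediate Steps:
I(A, B) = A²
Q = 35398498 (Q = (9007 + 12051)*((-129)² - 14960) = 21058*(16641 - 14960) = 21058*1681 = 35398498)
J(n) = 53 + 2*n² (J(n) = (n² + n²) + 53 = 2*n² + 53 = 53 + 2*n²)
Q + J(25) = 35398498 + (53 + 2*25²) = 35398498 + (53 + 2*625) = 35398498 + (53 + 1250) = 35398498 + 1303 = 35399801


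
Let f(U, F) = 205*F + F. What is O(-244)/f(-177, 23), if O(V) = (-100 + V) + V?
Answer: -294/2369 ≈ -0.12410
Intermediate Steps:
O(V) = -100 + 2*V
f(U, F) = 206*F
O(-244)/f(-177, 23) = (-100 + 2*(-244))/((206*23)) = (-100 - 488)/4738 = -588*1/4738 = -294/2369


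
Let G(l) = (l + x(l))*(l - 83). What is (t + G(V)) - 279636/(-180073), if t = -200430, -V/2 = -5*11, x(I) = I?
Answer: -35022118134/180073 ≈ -1.9449e+5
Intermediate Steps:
V = 110 (V = -(-10)*11 = -2*(-55) = 110)
G(l) = 2*l*(-83 + l) (G(l) = (l + l)*(l - 83) = (2*l)*(-83 + l) = 2*l*(-83 + l))
(t + G(V)) - 279636/(-180073) = (-200430 + 2*110*(-83 + 110)) - 279636/(-180073) = (-200430 + 2*110*27) - 279636*(-1/180073) = (-200430 + 5940) + 279636/180073 = -194490 + 279636/180073 = -35022118134/180073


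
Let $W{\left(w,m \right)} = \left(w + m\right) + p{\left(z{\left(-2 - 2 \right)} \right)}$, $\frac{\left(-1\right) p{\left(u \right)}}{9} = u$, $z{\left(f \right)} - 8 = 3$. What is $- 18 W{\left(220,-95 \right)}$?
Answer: $-468$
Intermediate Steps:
$z{\left(f \right)} = 11$ ($z{\left(f \right)} = 8 + 3 = 11$)
$p{\left(u \right)} = - 9 u$
$W{\left(w,m \right)} = -99 + m + w$ ($W{\left(w,m \right)} = \left(w + m\right) - 99 = \left(m + w\right) - 99 = -99 + m + w$)
$- 18 W{\left(220,-95 \right)} = - 18 \left(-99 - 95 + 220\right) = \left(-18\right) 26 = -468$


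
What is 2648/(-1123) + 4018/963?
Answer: 1962190/1081449 ≈ 1.8144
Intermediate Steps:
2648/(-1123) + 4018/963 = 2648*(-1/1123) + 4018*(1/963) = -2648/1123 + 4018/963 = 1962190/1081449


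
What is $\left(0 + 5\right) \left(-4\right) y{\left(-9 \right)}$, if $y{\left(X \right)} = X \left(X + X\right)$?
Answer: $-3240$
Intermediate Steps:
$y{\left(X \right)} = 2 X^{2}$ ($y{\left(X \right)} = X 2 X = 2 X^{2}$)
$\left(0 + 5\right) \left(-4\right) y{\left(-9 \right)} = \left(0 + 5\right) \left(-4\right) 2 \left(-9\right)^{2} = 5 \left(-4\right) 2 \cdot 81 = \left(-20\right) 162 = -3240$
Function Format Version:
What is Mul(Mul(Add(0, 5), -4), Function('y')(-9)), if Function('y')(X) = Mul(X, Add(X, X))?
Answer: -3240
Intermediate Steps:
Function('y')(X) = Mul(2, Pow(X, 2)) (Function('y')(X) = Mul(X, Mul(2, X)) = Mul(2, Pow(X, 2)))
Mul(Mul(Add(0, 5), -4), Function('y')(-9)) = Mul(Mul(Add(0, 5), -4), Mul(2, Pow(-9, 2))) = Mul(Mul(5, -4), Mul(2, 81)) = Mul(-20, 162) = -3240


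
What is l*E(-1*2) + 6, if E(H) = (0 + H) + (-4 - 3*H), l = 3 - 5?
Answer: 6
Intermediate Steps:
l = -2
E(H) = -4 - 2*H (E(H) = H + (-4 - 3*H) = -4 - 2*H)
l*E(-1*2) + 6 = -2*(-4 - (-2)*2) + 6 = -2*(-4 - 2*(-2)) + 6 = -2*(-4 + 4) + 6 = -2*0 + 6 = 0 + 6 = 6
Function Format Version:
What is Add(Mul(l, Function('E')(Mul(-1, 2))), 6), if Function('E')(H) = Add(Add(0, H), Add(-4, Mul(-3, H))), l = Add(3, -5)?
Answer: 6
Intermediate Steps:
l = -2
Function('E')(H) = Add(-4, Mul(-2, H)) (Function('E')(H) = Add(H, Add(-4, Mul(-3, H))) = Add(-4, Mul(-2, H)))
Add(Mul(l, Function('E')(Mul(-1, 2))), 6) = Add(Mul(-2, Add(-4, Mul(-2, Mul(-1, 2)))), 6) = Add(Mul(-2, Add(-4, Mul(-2, -2))), 6) = Add(Mul(-2, Add(-4, 4)), 6) = Add(Mul(-2, 0), 6) = Add(0, 6) = 6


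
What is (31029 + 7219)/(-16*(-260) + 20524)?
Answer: 9562/6171 ≈ 1.5495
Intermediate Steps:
(31029 + 7219)/(-16*(-260) + 20524) = 38248/(4160 + 20524) = 38248/24684 = 38248*(1/24684) = 9562/6171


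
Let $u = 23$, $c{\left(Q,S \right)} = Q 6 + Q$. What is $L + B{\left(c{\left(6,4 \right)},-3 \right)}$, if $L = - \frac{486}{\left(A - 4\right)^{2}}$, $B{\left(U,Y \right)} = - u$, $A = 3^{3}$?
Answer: $- \frac{12653}{529} \approx -23.919$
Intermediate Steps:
$A = 27$
$c{\left(Q,S \right)} = 7 Q$ ($c{\left(Q,S \right)} = 6 Q + Q = 7 Q$)
$B{\left(U,Y \right)} = -23$ ($B{\left(U,Y \right)} = \left(-1\right) 23 = -23$)
$L = - \frac{486}{529}$ ($L = - \frac{486}{\left(27 - 4\right)^{2}} = - \frac{486}{23^{2}} = - \frac{486}{529} \approx -0.91871$)
$L + B{\left(c{\left(6,4 \right)},-3 \right)} = - \frac{486}{529} - 23 = - \frac{12653}{529}$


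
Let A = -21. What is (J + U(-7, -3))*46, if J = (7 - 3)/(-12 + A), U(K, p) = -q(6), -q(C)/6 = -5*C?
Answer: -273424/33 ≈ -8285.6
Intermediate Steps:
q(C) = 30*C (q(C) = -(-30)*C = 30*C)
U(K, p) = -180 (U(K, p) = -30*6 = -1*180 = -180)
J = -4/33 (J = (7 - 3)/(-12 - 21) = 4/(-33) = 4*(-1/33) = -4/33 ≈ -0.12121)
(J + U(-7, -3))*46 = (-4/33 - 180)*46 = -5944/33*46 = -273424/33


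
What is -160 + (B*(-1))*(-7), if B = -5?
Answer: -195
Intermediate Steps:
-160 + (B*(-1))*(-7) = -160 - 5*(-1)*(-7) = -160 + 5*(-7) = -160 - 35 = -195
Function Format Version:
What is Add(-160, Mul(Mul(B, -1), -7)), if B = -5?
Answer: -195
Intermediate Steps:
Add(-160, Mul(Mul(B, -1), -7)) = Add(-160, Mul(Mul(-5, -1), -7)) = Add(-160, Mul(5, -7)) = Add(-160, -35) = -195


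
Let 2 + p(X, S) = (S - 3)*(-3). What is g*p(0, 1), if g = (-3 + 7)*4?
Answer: 64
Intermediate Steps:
p(X, S) = 7 - 3*S (p(X, S) = -2 + (S - 3)*(-3) = -2 + (-3 + S)*(-3) = -2 + (9 - 3*S) = 7 - 3*S)
g = 16 (g = 4*4 = 16)
g*p(0, 1) = 16*(7 - 3*1) = 16*(7 - 3) = 16*4 = 64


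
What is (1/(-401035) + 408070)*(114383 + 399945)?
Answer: 84169958474389272/401035 ≈ 2.0988e+11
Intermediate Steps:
(1/(-401035) + 408070)*(114383 + 399945) = (-1/401035 + 408070)*514328 = (163650352449/401035)*514328 = 84169958474389272/401035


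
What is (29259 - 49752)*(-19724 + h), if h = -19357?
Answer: 800886933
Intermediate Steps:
(29259 - 49752)*(-19724 + h) = (29259 - 49752)*(-19724 - 19357) = -20493*(-39081) = 800886933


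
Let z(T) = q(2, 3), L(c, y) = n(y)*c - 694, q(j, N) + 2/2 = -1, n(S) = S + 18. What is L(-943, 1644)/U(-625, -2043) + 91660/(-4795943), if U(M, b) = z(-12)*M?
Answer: -751996136128/599492875 ≈ -1254.4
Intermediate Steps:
n(S) = 18 + S
q(j, N) = -2 (q(j, N) = -1 - 1 = -2)
L(c, y) = -694 + c*(18 + y) (L(c, y) = (18 + y)*c - 694 = c*(18 + y) - 694 = -694 + c*(18 + y))
z(T) = -2
U(M, b) = -2*M
L(-943, 1644)/U(-625, -2043) + 91660/(-4795943) = (-694 - 943*(18 + 1644))/((-2*(-625))) + 91660/(-4795943) = (-694 - 943*1662)/1250 + 91660*(-1/4795943) = (-694 - 1567266)*(1/1250) - 91660/4795943 = -1567960*1/1250 - 91660/4795943 = -156796/125 - 91660/4795943 = -751996136128/599492875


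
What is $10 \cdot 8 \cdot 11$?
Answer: $880$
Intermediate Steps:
$10 \cdot 8 \cdot 11 = 80 \cdot 11 = 880$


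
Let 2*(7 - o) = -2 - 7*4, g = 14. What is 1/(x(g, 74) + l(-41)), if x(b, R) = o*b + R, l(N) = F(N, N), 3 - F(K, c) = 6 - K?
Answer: 1/338 ≈ 0.0029586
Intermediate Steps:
o = 22 (o = 7 - (-2 - 7*4)/2 = 7 - (-2 - 28)/2 = 7 - ½*(-30) = 7 + 15 = 22)
F(K, c) = -3 + K (F(K, c) = 3 - (6 - K) = 3 + (-6 + K) = -3 + K)
l(N) = -3 + N
x(b, R) = R + 22*b (x(b, R) = 22*b + R = R + 22*b)
1/(x(g, 74) + l(-41)) = 1/((74 + 22*14) + (-3 - 41)) = 1/((74 + 308) - 44) = 1/(382 - 44) = 1/338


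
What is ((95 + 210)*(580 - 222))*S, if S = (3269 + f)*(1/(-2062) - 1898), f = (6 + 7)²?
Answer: -734587819211970/1031 ≈ -7.1250e+11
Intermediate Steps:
f = 169 (f = 13² = 169)
S = -6727610763/1031 (S = (3269 + 169)*(1/(-2062) - 1898) = 3438*(-1/2062 - 1898) = 3438*(-3913677/2062) = -6727610763/1031 ≈ -6.5253e+6)
((95 + 210)*(580 - 222))*S = ((95 + 210)*(580 - 222))*(-6727610763/1031) = (305*358)*(-6727610763/1031) = 109190*(-6727610763/1031) = -734587819211970/1031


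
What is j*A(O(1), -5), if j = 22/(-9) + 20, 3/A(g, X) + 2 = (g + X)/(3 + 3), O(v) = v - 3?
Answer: -316/19 ≈ -16.632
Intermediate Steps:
O(v) = -3 + v
A(g, X) = 3/(-2 + X/6 + g/6) (A(g, X) = 3/(-2 + (g + X)/(3 + 3)) = 3/(-2 + (X + g)/6) = 3/(-2 + (X + g)*(⅙)) = 3/(-2 + (X/6 + g/6)) = 3/(-2 + X/6 + g/6))
j = 158/9 (j = -⅑*22 + 20 = -22/9 + 20 = 158/9 ≈ 17.556)
j*A(O(1), -5) = 158*(18/(-12 - 5 + (-3 + 1)))/9 = 158*(18/(-12 - 5 - 2))/9 = 158*(18/(-19))/9 = 158*(18*(-1/19))/9 = (158/9)*(-18/19) = -316/19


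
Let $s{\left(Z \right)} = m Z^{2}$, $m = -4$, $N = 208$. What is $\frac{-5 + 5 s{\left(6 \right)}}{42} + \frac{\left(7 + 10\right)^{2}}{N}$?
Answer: $- \frac{69331}{4368} \approx -15.872$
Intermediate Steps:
$s{\left(Z \right)} = - 4 Z^{2}$
$\frac{-5 + 5 s{\left(6 \right)}}{42} + \frac{\left(7 + 10\right)^{2}}{N} = \frac{-5 + 5 \left(- 4 \cdot 6^{2}\right)}{42} + \frac{\left(7 + 10\right)^{2}}{208} = \left(-5 + 5 \left(\left(-4\right) 36\right)\right) \frac{1}{42} + 17^{2} \cdot \frac{1}{208} = \left(-5 + 5 \left(-144\right)\right) \frac{1}{42} + 289 \cdot \frac{1}{208} = \left(-5 - 720\right) \frac{1}{42} + \frac{289}{208} = \left(-725\right) \frac{1}{42} + \frac{289}{208} = - \frac{725}{42} + \frac{289}{208} = - \frac{69331}{4368}$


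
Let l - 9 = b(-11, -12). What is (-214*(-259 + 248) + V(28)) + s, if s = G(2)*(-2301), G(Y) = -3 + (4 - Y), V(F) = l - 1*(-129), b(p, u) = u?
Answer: 4781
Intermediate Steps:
l = -3 (l = 9 - 12 = -3)
V(F) = 126 (V(F) = -3 - 1*(-129) = -3 + 129 = 126)
G(Y) = 1 - Y
s = 2301 (s = (1 - 1*2)*(-2301) = (1 - 2)*(-2301) = -1*(-2301) = 2301)
(-214*(-259 + 248) + V(28)) + s = (-214*(-259 + 248) + 126) + 2301 = (-214*(-11) + 126) + 2301 = (2354 + 126) + 2301 = 2480 + 2301 = 4781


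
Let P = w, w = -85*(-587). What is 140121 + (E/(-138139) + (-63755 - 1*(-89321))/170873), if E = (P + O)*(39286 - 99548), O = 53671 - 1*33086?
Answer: 4033194233717141/23604225347 ≈ 1.7087e+5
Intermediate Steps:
w = 49895
P = 49895
O = 20585 (O = 53671 - 33086 = 20585)
E = -4247265760 (E = (49895 + 20585)*(39286 - 99548) = 70480*(-60262) = -4247265760)
140121 + (E/(-138139) + (-63755 - 1*(-89321))/170873) = 140121 + (-4247265760/(-138139) + (-63755 - 1*(-89321))/170873) = 140121 + (-4247265760*(-1/138139) + (-63755 + 89321)*(1/170873)) = 140121 + (4247265760/138139 + 25566*(1/170873)) = 140121 + (4247265760/138139 + 25566/170873) = 140121 + 725746573870154/23604225347 = 4033194233717141/23604225347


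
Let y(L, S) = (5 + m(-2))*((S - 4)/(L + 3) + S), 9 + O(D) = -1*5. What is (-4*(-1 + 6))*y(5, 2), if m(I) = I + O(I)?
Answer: 385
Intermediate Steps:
O(D) = -14 (O(D) = -9 - 1*5 = -9 - 5 = -14)
m(I) = -14 + I (m(I) = I - 14 = -14 + I)
y(L, S) = -11*S - 11*(-4 + S)/(3 + L) (y(L, S) = (5 + (-14 - 2))*((S - 4)/(L + 3) + S) = (5 - 16)*((-4 + S)/(3 + L) + S) = -11*((-4 + S)/(3 + L) + S) = -11*(S + (-4 + S)/(3 + L)) = -11*S - 11*(-4 + S)/(3 + L))
(-4*(-1 + 6))*y(5, 2) = (-4*(-1 + 6))*(11*(4 - 4*2 - 1*5*2)/(3 + 5)) = (-4*5)*(11*(4 - 8 - 10)/8) = -220*(-14)/8 = -20*(-77/4) = 385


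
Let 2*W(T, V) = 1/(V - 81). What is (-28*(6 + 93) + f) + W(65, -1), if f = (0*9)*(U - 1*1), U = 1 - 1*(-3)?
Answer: -454609/164 ≈ -2772.0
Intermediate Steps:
W(T, V) = 1/(2*(-81 + V)) (W(T, V) = 1/(2*(V - 81)) = 1/(2*(-81 + V)))
U = 4 (U = 1 + 3 = 4)
f = 0 (f = (0*9)*(4 - 1*1) = 0*(4 - 1) = 0*3 = 0)
(-28*(6 + 93) + f) + W(65, -1) = (-28*(6 + 93) + 0) + 1/(2*(-81 - 1)) = (-28*99 + 0) + (1/2)/(-82) = (-2772 + 0) + (1/2)*(-1/82) = -2772 - 1/164 = -454609/164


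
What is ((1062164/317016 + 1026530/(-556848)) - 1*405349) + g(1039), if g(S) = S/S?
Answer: -496914619181063/1225900872 ≈ -4.0535e+5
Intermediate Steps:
g(S) = 1
((1062164/317016 + 1026530/(-556848)) - 1*405349) + g(1039) = ((1062164/317016 + 1026530/(-556848)) - 1*405349) + 1 = ((1062164*(1/317016) + 1026530*(-1/556848)) - 405349) + 1 = ((265541/79254 - 513265/278424) - 405349) + 1 = (1847482393/1225900872 - 405349) + 1 = -496915845081935/1225900872 + 1 = -496914619181063/1225900872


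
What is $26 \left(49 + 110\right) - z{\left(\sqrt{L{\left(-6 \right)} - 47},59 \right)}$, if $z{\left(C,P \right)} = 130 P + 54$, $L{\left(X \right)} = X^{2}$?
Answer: $-3590$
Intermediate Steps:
$z{\left(C,P \right)} = 54 + 130 P$
$26 \left(49 + 110\right) - z{\left(\sqrt{L{\left(-6 \right)} - 47},59 \right)} = 26 \left(49 + 110\right) - \left(54 + 130 \cdot 59\right) = 26 \cdot 159 - \left(54 + 7670\right) = 4134 - 7724 = -3590$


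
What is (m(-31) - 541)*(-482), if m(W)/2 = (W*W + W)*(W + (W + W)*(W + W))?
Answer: -3418169998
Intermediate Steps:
m(W) = 2*(W + W²)*(W + 4*W²) (m(W) = 2*((W*W + W)*(W + (W + W)*(W + W))) = 2*((W² + W)*(W + (2*W)*(2*W))) = 2*((W + W²)*(W + 4*W²)) = 2*(W + W²)*(W + 4*W²))
(m(-31) - 541)*(-482) = ((-31)²*(2 + 8*(-31)² + 10*(-31)) - 541)*(-482) = (961*(2 + 8*961 - 310) - 541)*(-482) = (961*(2 + 7688 - 310) - 541)*(-482) = (961*7380 - 541)*(-482) = (7092180 - 541)*(-482) = 7091639*(-482) = -3418169998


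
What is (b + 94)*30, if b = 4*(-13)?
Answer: 1260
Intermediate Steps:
b = -52
(b + 94)*30 = (-52 + 94)*30 = 42*30 = 1260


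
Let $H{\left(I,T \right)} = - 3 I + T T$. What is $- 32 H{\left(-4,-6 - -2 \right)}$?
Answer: $-896$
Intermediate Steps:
$H{\left(I,T \right)} = T^{2} - 3 I$ ($H{\left(I,T \right)} = - 3 I + T^{2} = T^{2} - 3 I$)
$- 32 H{\left(-4,-6 - -2 \right)} = - 32 \left(\left(-6 - -2\right)^{2} - -12\right) = - 32 \left(\left(-6 + 2\right)^{2} + 12\right) = - 32 \left(\left(-4\right)^{2} + 12\right) = - 32 \left(16 + 12\right) = \left(-32\right) 28 = -896$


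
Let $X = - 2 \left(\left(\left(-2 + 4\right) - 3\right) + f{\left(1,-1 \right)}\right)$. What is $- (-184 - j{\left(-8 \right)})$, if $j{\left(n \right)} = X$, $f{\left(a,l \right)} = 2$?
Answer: $182$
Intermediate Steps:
$X = -2$ ($X = - 2 \left(\left(\left(-2 + 4\right) - 3\right) + 2\right) = - 2 \left(\left(2 - 3\right) + 2\right) = - 2 \left(-1 + 2\right) = \left(-2\right) 1 = -2$)
$j{\left(n \right)} = -2$
$- (-184 - j{\left(-8 \right)}) = - (-184 - -2) = - (-184 + 2) = \left(-1\right) \left(-182\right) = 182$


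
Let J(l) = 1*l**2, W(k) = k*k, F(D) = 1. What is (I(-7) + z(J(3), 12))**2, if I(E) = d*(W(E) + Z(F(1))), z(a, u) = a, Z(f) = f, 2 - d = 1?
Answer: 3481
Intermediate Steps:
d = 1 (d = 2 - 1*1 = 2 - 1 = 1)
W(k) = k**2
J(l) = l**2
I(E) = 1 + E**2 (I(E) = 1*(E**2 + 1) = 1*(1 + E**2) = 1 + E**2)
(I(-7) + z(J(3), 12))**2 = ((1 + (-7)**2) + 3**2)**2 = ((1 + 49) + 9)**2 = (50 + 9)**2 = 59**2 = 3481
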